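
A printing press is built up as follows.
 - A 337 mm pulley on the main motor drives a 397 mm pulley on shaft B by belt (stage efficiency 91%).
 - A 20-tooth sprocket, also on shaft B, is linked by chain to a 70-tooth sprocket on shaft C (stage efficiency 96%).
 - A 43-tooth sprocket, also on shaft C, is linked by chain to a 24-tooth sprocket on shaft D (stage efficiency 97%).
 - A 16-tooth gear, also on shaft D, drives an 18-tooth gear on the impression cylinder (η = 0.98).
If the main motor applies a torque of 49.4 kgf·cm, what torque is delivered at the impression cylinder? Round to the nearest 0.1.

Belt: ratio = 397/337 = 1.178; torque at shaft B = 49.4 × 1.178 × 0.91 = 52.958 kgf·cm.
Chain: ratio = 70/20 = 3.5; torque at shaft C = 52.958 × 3.5 × 0.96 = 177.94 kgf·cm.
Chain: ratio = 24/43 = 0.55814; torque at shaft D = 177.94 × 0.55814 × 0.97 = 96.335 kgf·cm.
Gear mesh: ratio = 18/16 = 1.125; torque at the impression cylinder = 96.335 × 1.125 × 0.98 = 106.21 kgf·cm.

106.2 kgf·cm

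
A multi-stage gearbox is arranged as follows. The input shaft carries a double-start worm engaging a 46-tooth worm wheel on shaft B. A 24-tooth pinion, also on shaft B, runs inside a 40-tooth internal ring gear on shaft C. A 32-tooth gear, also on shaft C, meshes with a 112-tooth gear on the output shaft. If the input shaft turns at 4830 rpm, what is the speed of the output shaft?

worm 46/2 = 23 → 4830/23 = 210 rpm
internal gear 40/24 = 1.6667 → 210/1.6667 = 126 rpm
gear mesh 112/32 = 3.5 → 126/3.5 = 36 rpm

36 rpm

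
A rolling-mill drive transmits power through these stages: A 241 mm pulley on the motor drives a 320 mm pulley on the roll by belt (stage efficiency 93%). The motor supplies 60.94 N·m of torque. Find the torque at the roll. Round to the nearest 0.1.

75.3 N·m

After the belt (320/241): 60.94 × 1.3278 × 0.93 = 75.252 N·m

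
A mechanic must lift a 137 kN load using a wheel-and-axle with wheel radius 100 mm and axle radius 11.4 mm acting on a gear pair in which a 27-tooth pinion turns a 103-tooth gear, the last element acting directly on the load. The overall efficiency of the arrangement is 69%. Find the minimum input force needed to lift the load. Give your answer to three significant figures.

Wheel-and-axle MA = R/r = 100/11.4 = 8.7719.
Gear pair MA = 103/27 = 3.8148.
Combined ideal MA = 8.7719 × 3.8148 = 33.463.
Actual MA = 33.463 × 0.69 = 23.09.
Effort = load / actual MA = 137 / 23.09 = 5.9334 kN.

5.93 kN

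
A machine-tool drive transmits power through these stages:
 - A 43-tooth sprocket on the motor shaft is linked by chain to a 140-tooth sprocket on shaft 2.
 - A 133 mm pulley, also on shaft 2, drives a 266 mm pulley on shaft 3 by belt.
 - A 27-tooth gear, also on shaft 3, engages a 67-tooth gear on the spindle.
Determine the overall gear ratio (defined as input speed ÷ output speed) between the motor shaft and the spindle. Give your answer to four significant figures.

Each stage contributes driven/driver: chain 140/43 = 3.2558, belt 266/133 = 2, gear mesh 67/27 = 2.4815.
Overall: 3.2558 × 2 × 2.4815 = 16.158.

16.16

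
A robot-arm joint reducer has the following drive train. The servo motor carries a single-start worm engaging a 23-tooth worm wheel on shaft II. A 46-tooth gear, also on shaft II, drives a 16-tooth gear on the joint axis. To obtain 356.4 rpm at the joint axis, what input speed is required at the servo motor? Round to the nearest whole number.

2851 rpm

Overall ratio R = 23 × 0.34783 = 8.
Required input speed = output speed × R = 356.4 × 8 = 2851.2 rpm.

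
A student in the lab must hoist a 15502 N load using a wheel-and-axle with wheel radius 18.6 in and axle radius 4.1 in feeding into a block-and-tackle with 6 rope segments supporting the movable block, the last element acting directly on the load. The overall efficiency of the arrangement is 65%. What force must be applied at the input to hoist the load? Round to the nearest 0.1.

876.2 N

Wheel-and-axle MA = R/r = 18.6/4.1 = 4.5366.
Block-and-tackle MA = number of supporting rope parts = 6.
Combined ideal MA = 4.5366 × 6 = 27.22.
Actual MA = 27.22 × 0.65 = 17.693.
Effort = load / actual MA = 15502 / 17.693 = 876.18 N.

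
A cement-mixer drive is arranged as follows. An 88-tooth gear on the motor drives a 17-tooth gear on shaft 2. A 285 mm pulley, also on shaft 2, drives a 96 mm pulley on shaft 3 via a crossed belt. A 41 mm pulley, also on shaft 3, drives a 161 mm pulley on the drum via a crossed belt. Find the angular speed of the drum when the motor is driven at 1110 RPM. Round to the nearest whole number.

4344 RPM

Gear mesh: ratio = 17/88 = 0.19318, so shaft 2 turns at 1110 / 0.19318 = 5745.9 RPM.
Belt: ratio = 96/285 = 0.33684, so shaft 3 turns at 5745.9 / 0.33684 = 17058 RPM.
Belt: ratio = 161/41 = 3.9268, so the drum turns at 17058 / 3.9268 = 4344 RPM.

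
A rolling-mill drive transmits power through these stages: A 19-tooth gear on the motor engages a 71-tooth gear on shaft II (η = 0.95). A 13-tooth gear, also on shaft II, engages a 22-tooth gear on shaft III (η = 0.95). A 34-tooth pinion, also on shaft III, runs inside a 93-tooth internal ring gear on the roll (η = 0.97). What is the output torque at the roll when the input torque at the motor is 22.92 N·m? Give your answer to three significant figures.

gear mesh 71/19 = 3.7368 → τ = 22.92·3.7368·0.95 = 81.366 N·m
gear mesh 22/13 = 1.6923 → τ = 81.366·1.6923·0.95 = 130.81 N·m
internal gear 93/34 = 2.7353 → τ = 130.81·2.7353·0.97 = 347.07 N·m

347 N·m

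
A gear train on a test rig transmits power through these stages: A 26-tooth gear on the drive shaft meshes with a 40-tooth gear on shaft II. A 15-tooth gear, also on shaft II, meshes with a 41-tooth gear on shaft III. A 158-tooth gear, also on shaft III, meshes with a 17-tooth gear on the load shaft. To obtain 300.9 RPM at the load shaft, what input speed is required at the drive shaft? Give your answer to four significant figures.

136.1 RPM

Overall ratio R = 1.5385 × 2.7333 × 0.10759 = 0.45245.
Required input speed = output speed × R = 300.9 × 0.45245 = 136.14 RPM.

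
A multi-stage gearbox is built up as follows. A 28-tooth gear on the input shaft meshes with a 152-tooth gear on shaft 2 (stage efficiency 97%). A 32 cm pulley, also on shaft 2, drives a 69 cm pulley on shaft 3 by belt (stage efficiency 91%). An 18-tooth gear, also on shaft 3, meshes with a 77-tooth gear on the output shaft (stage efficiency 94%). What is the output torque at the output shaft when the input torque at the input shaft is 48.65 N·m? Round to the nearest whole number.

2021 N·m

gear mesh 152/28 = 5.4286 → τ = 48.65·5.4286·0.97 = 256.18 N·m
belt 69/32 = 2.1562 → τ = 256.18·2.1562·0.91 = 502.67 N·m
gear mesh 77/18 = 4.2778 → τ = 502.67·4.2778·0.94 = 2021.3 N·m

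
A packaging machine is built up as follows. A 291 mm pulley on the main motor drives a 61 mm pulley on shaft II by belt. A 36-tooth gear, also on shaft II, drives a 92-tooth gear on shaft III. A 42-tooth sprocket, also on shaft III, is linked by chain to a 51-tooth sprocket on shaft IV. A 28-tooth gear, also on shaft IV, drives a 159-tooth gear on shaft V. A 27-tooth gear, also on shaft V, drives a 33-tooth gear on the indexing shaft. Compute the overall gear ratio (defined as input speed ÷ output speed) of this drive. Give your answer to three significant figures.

Each stage contributes driven/driver: belt 61/291 = 0.20962, gear mesh 92/36 = 2.5556, chain 51/42 = 1.2143, gear mesh 159/28 = 5.6786, gear mesh 33/27 = 1.2222.
Overall: 0.20962 × 2.5556 × 1.2143 × 5.6786 × 1.2222 = 4.5147.

4.51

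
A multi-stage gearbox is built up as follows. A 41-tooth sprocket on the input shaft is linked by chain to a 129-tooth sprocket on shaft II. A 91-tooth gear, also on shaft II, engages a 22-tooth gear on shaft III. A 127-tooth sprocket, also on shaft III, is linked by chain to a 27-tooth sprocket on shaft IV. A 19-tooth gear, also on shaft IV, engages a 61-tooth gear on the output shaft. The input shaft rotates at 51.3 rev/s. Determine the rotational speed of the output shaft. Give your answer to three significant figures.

98.8 rev/s

Chain: ratio = 129/41 = 3.1463, so shaft II turns at 51.3 / 3.1463 = 16.305 rev/s.
Gear mesh: ratio = 22/91 = 0.24176, so shaft III turns at 16.305 / 0.24176 = 67.442 rev/s.
Chain: ratio = 27/127 = 0.2126, so shaft IV turns at 67.442 / 0.2126 = 317.23 rev/s.
Gear mesh: ratio = 61/19 = 3.2105, so the output shaft turns at 317.23 / 3.2105 = 98.808 rev/s.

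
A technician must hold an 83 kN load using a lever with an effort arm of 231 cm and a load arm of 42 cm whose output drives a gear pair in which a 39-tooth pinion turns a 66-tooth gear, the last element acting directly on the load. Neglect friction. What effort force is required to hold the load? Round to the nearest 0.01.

8.92 kN

Lever MA = effort arm / load arm = 231/42 = 5.5.
Gear pair MA = 66/39 = 1.6923.
Combined ideal MA = 5.5 × 1.6923 = 9.3077.
Effort = load / MA = 83 / 9.3077 = 8.9174 kN.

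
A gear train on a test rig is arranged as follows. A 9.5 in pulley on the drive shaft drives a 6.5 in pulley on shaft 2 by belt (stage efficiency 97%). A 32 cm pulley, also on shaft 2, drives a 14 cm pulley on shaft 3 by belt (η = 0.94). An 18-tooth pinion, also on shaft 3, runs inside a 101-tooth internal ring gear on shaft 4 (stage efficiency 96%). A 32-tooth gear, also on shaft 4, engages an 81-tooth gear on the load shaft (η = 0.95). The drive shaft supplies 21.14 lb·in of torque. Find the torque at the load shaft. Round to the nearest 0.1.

74.7 lb·in

After the belt (6.5/9.5): 21.14 × 0.68421 × 0.97 = 14.03 lb·in
After the belt (14/32): 14.03 × 0.4375 × 0.94 = 5.77 lb·in
After the internal gear (101/18): 5.77 × 5.6111 × 0.96 = 31.081 lb·in
After the gear mesh (81/32): 31.081 × 2.5312 × 0.95 = 74.74 lb·in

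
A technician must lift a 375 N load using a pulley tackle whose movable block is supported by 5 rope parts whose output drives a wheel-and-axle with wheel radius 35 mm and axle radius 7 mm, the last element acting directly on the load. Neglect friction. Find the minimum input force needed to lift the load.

Block-and-tackle MA = number of supporting rope parts = 5.
Wheel-and-axle MA = R/r = 35/7 = 5.
Combined ideal MA = 5 × 5 = 25.
Effort = load / MA = 375 / 25 = 15 N.

15 N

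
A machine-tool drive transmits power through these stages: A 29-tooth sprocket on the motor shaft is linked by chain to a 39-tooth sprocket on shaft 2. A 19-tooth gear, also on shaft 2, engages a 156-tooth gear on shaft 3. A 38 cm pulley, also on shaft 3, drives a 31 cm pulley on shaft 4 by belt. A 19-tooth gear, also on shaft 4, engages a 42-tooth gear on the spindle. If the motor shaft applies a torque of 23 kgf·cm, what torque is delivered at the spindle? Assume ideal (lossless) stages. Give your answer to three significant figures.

458 kgf·cm

chain 39/29 = 1.3448 → τ = 23·1.3448 = 30.931 kgf·cm
gear mesh 156/19 = 8.2105 → τ = 30.931·8.2105 = 253.96 kgf·cm
belt 31/38 = 0.81579 → τ = 253.96·0.81579 = 207.18 kgf·cm
gear mesh 42/19 = 2.2105 → τ = 207.18·2.2105 = 457.97 kgf·cm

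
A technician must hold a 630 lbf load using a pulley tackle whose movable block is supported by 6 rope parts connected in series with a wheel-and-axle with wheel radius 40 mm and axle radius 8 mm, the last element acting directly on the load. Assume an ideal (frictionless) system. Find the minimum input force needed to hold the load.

21 lbf

Block-and-tackle MA = number of supporting rope parts = 6.
Wheel-and-axle MA = R/r = 40/8 = 5.
Combined ideal MA = 6 × 5 = 30.
Effort = load / MA = 630 / 30 = 21 lbf.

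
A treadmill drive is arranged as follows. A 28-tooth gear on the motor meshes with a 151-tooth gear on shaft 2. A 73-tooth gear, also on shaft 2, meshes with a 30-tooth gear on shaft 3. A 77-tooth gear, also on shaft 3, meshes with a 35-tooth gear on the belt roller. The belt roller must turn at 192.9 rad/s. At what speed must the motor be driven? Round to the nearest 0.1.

Overall ratio R = 5.3929 × 0.41096 × 0.45455 = 1.0074.
Required input speed = output speed × R = 192.9 × 1.0074 = 194.32 rad/s.

194.3 rad/s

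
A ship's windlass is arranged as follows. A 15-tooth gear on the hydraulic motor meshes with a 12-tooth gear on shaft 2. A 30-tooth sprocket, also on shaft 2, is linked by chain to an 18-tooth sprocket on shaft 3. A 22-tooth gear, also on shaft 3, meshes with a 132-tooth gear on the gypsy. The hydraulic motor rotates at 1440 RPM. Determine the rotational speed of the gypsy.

the hydraulic motor → shaft 2 (gear mesh, 12/15): 1440 ÷ 0.8 = 1800 RPM
shaft 2 → shaft 3 (chain, 18/30): 1800 ÷ 0.6 = 3000 RPM
shaft 3 → the gypsy (gear mesh, 132/22): 3000 ÷ 6 = 500 RPM

500 RPM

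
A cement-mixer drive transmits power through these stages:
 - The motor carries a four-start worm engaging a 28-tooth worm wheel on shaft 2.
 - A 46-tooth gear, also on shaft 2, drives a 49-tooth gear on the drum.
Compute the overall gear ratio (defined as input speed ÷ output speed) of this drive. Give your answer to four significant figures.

7.457

Each stage contributes driven/driver: worm 28/4 = 7, gear mesh 49/46 = 1.0652.
Overall: 7 × 1.0652 = 7.4565.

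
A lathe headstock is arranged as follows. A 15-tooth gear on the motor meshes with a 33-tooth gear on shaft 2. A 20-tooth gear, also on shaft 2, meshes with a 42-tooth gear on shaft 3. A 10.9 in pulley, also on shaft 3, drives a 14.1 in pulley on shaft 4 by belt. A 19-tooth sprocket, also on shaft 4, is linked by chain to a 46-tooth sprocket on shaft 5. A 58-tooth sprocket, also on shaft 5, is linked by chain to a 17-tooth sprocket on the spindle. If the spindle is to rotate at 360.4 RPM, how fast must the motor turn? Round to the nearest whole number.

Overall ratio R = 2.2 × 2.1 × 1.2936 × 2.4211 × 0.2931 = 4.2409.
Required input speed = output speed × R = 360.4 × 4.2409 = 1528.4 RPM.

1528 RPM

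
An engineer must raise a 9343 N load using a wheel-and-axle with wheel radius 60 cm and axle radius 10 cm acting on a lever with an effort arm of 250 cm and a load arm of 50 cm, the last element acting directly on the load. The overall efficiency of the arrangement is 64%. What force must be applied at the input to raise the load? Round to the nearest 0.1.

Wheel-and-axle MA = R/r = 60/10 = 6.
Lever MA = effort arm / load arm = 250/50 = 5.
Combined ideal MA = 6 × 5 = 30.
Actual MA = 30 × 0.64 = 19.2.
Effort = load / actual MA = 9343 / 19.2 = 486.61 N.

486.6 N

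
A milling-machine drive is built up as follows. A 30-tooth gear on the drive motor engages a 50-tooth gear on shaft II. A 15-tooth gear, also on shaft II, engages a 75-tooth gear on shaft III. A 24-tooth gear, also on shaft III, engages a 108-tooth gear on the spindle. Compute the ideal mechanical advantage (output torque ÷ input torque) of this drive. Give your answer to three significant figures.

37.5

Each stage contributes driven/driver: gear mesh 50/30 = 1.6667, gear mesh 75/15 = 5, gear mesh 108/24 = 4.5.
Overall: 1.6667 × 5 × 4.5 = 37.5.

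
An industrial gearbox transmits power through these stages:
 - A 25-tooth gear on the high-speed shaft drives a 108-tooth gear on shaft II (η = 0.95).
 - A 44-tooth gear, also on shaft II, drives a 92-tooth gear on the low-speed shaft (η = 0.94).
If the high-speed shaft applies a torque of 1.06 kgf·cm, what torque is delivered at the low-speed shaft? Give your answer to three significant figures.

8.55 kgf·cm

After the gear mesh (108/25): 1.06 × 4.32 × 0.95 = 4.3502 kgf·cm
After the gear mesh (92/44): 4.3502 × 2.0909 × 0.94 = 8.5502 kgf·cm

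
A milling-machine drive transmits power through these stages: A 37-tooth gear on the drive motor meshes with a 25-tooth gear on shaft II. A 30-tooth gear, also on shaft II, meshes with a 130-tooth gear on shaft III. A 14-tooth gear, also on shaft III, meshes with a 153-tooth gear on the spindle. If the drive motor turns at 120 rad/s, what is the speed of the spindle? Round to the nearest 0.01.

gear mesh 25/37 = 0.67568 → 120/0.67568 = 177.6 rad/s
gear mesh 130/30 = 4.3333 → 177.6/4.3333 = 40.985 rad/s
gear mesh 153/14 = 10.929 → 40.985/10.929 = 3.7502 rad/s

3.75 rad/s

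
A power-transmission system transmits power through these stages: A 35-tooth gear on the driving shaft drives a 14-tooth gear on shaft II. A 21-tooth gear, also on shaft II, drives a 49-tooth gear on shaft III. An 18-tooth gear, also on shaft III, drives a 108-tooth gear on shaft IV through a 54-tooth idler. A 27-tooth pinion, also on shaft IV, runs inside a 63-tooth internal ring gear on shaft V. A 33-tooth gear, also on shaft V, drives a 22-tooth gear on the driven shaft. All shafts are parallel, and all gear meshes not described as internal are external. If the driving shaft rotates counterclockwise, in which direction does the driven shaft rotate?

clockwise

the driving shaft → shaft II: external mesh, 1 reversal → CW.
shaft II → shaft III: external mesh, 1 reversal → CCW.
shaft III → shaft IV: driver → idler → driven is 2 external meshes, 2 reversals → CCW.
shaft IV → shaft V: internal mesh, same direction → CCW.
shaft V → the driven shaft: external mesh, 1 reversal → CW.
5 reversals in total — an odd number — so the driven shaft turns opposite to the driving shaft.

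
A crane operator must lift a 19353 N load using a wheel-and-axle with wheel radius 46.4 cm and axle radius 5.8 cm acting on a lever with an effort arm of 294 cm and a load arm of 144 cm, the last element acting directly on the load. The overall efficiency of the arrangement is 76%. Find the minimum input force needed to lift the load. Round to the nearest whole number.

Wheel-and-axle MA = R/r = 46.4/5.8 = 8.
Lever MA = effort arm / load arm = 294/144 = 2.0417.
Combined ideal MA = 8 × 2.0417 = 16.333.
Actual MA = 16.333 × 0.76 = 12.413.
Effort = load / actual MA = 19353 / 12.413 = 1559 N.

1559 N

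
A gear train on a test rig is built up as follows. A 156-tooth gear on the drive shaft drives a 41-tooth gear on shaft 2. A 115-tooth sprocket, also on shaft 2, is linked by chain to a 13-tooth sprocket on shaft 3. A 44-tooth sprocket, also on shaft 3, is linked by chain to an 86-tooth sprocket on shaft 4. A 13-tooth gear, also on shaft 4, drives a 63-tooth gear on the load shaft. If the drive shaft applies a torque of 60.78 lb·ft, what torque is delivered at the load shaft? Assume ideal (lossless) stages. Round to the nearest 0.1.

17.1 lb·ft

After the gear mesh (41/156): 60.78 × 0.26282 = 15.974 lb·ft
After the chain (13/115): 15.974 × 0.11304 = 1.8058 lb·ft
After the chain (86/44): 1.8058 × 1.9545 = 3.5295 lb·ft
After the gear mesh (63/13): 3.5295 × 4.8462 = 17.104 lb·ft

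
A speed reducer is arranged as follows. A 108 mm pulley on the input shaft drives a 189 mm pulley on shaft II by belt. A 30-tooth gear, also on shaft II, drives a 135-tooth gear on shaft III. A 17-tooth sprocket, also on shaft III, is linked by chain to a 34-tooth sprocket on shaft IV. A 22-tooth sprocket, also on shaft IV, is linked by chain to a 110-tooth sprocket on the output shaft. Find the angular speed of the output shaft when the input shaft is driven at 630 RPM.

Belt: ratio = 189/108 = 1.75, so shaft II turns at 630 / 1.75 = 360 RPM.
Gear mesh: ratio = 135/30 = 4.5, so shaft III turns at 360 / 4.5 = 80 RPM.
Chain: ratio = 34/17 = 2, so shaft IV turns at 80 / 2 = 40 RPM.
Chain: ratio = 110/22 = 5, so the output shaft turns at 40 / 5 = 8 RPM.

8 RPM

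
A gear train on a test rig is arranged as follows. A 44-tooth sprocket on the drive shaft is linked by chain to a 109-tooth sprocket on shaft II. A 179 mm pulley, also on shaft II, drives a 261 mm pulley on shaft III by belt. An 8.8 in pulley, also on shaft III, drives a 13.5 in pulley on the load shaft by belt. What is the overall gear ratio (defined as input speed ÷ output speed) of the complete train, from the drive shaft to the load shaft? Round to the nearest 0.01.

Each stage contributes driven/driver: chain 109/44 = 2.4773, belt 261/179 = 1.4581, belt 13.5/8.8 = 1.5341.
Overall: 2.4773 × 1.4581 × 1.5341 = 5.5413.

5.54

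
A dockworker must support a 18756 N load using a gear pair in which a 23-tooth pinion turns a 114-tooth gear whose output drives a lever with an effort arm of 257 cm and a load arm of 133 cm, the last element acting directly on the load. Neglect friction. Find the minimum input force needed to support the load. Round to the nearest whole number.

1958 N

Gear pair MA = 114/23 = 4.9565.
Lever MA = effort arm / load arm = 257/133 = 1.9323.
Combined ideal MA = 4.9565 × 1.9323 = 9.5776.
Effort = load / MA = 18756 / 9.5776 = 1958.3 N.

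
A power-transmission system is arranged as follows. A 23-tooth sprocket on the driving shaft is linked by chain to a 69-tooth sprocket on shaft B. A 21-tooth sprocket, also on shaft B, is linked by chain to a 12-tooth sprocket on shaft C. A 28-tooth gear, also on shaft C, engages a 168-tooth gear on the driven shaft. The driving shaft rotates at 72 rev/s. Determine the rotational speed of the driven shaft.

chain 69/23 = 3 → 72/3 = 24 rev/s
chain 12/21 = 0.57143 → 24/0.57143 = 42 rev/s
gear mesh 168/28 = 6 → 42/6 = 7 rev/s

7 rev/s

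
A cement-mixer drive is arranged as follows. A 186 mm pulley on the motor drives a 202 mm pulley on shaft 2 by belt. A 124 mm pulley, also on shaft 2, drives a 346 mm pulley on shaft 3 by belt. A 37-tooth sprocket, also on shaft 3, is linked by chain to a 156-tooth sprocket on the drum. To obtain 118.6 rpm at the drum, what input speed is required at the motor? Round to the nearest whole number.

Overall ratio R = 1.086 × 2.7903 × 4.2162 = 12.777.
Required input speed = output speed × R = 118.6 × 12.777 = 1515.3 rpm.

1515 rpm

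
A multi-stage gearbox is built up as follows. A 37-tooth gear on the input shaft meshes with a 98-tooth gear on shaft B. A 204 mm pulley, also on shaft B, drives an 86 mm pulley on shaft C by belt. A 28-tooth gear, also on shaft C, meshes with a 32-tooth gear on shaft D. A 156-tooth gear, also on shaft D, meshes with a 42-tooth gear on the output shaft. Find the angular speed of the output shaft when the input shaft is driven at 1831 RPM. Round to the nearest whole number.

gear mesh 98/37 = 2.6486 → 1831/2.6486 = 691.3 RPM
belt 86/204 = 0.42157 → 691.3/0.42157 = 1639.8 RPM
gear mesh 32/28 = 1.1429 → 1639.8/1.1429 = 1434.8 RPM
gear mesh 42/156 = 0.26923 → 1434.8/0.26923 = 5329.4 RPM

5329 RPM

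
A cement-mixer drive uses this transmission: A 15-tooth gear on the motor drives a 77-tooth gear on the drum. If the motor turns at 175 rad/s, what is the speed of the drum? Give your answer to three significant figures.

the motor → the drum (gear mesh, 77/15): 175 ÷ 5.1333 = 34.091 rad/s

34.1 rad/s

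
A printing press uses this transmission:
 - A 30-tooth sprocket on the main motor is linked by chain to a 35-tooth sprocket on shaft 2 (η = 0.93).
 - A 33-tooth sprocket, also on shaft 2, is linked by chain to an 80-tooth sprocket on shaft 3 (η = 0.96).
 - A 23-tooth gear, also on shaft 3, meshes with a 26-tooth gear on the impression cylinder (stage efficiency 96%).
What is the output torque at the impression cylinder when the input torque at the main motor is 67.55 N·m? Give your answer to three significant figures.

185 N·m

After the chain (35/30): 67.55 × 1.1667 × 0.93 = 73.292 N·m
After the chain (80/33): 73.292 × 2.4242 × 0.96 = 170.57 N·m
After the gear mesh (26/23): 170.57 × 1.1304 × 0.96 = 185.11 N·m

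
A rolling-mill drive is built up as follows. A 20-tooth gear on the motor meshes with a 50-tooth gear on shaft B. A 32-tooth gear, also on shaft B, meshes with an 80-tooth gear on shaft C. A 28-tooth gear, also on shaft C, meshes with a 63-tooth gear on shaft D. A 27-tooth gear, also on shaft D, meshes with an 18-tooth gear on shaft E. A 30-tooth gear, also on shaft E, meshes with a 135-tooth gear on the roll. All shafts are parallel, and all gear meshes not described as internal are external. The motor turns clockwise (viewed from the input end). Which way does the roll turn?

the motor → shaft B: external mesh, 1 reversal → CCW.
shaft B → shaft C: external mesh, 1 reversal → CW.
shaft C → shaft D: external mesh, 1 reversal → CCW.
shaft D → shaft E: external mesh, 1 reversal → CW.
shaft E → the roll: external mesh, 1 reversal → CCW.
5 reversals in total — an odd number — so the roll turns opposite to the motor.

counterclockwise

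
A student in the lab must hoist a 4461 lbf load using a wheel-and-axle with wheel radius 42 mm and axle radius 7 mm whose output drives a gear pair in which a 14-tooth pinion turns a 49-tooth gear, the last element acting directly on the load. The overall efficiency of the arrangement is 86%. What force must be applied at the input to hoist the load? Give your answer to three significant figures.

247 lbf

Wheel-and-axle MA = R/r = 42/7 = 6.
Gear pair MA = 49/14 = 3.5.
Combined ideal MA = 6 × 3.5 = 21.
Actual MA = 21 × 0.86 = 18.06.
Effort = load / actual MA = 4461 / 18.06 = 247.01 lbf.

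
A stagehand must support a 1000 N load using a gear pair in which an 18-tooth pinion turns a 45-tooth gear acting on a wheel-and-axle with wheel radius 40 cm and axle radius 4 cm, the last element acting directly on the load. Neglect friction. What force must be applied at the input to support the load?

Gear pair MA = 45/18 = 2.5.
Wheel-and-axle MA = R/r = 40/4 = 10.
Combined ideal MA = 2.5 × 10 = 25.
Effort = load / MA = 1000 / 25 = 40 N.

40 N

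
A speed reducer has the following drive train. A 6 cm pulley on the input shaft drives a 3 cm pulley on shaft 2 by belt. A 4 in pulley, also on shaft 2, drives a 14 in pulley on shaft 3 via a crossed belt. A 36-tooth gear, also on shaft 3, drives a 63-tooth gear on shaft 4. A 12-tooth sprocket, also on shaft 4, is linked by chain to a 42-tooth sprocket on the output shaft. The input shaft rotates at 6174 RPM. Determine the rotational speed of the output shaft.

belt 3/6 = 0.5 → 6174/0.5 = 12348 RPM
belt 14/4 = 3.5 → 12348/3.5 = 3528 RPM
gear mesh 63/36 = 1.75 → 3528/1.75 = 2016 RPM
chain 42/12 = 3.5 → 2016/3.5 = 576 RPM

576 RPM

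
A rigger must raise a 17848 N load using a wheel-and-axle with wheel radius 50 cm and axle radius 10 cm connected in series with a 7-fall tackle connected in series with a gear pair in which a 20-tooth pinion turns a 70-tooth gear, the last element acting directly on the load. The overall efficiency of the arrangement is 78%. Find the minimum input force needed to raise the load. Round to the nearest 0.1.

Wheel-and-axle MA = R/r = 50/10 = 5.
Block-and-tackle MA = number of supporting rope parts = 7.
Gear pair MA = 70/20 = 3.5.
Combined ideal MA = 5 × 7 × 3.5 = 122.5.
Actual MA = 122.5 × 0.78 = 95.55.
Effort = load / actual MA = 17848 / 95.55 = 186.79 N.

186.8 N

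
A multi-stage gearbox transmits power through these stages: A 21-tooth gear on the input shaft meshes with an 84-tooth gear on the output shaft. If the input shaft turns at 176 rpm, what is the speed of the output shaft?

44 rpm

the input shaft → the output shaft (gear mesh, 84/21): 176 ÷ 4 = 44 rpm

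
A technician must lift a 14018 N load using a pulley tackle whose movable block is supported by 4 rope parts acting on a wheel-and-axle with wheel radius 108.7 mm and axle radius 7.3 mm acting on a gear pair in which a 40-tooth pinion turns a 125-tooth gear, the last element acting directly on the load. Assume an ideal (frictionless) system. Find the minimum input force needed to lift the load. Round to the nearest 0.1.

75.3 N

Block-and-tackle MA = number of supporting rope parts = 4.
Wheel-and-axle MA = R/r = 108.7/7.3 = 14.89.
Gear pair MA = 125/40 = 3.125.
Combined ideal MA = 4 × 14.89 × 3.125 = 186.13.
Effort = load / MA = 14018 / 186.13 = 75.313 N.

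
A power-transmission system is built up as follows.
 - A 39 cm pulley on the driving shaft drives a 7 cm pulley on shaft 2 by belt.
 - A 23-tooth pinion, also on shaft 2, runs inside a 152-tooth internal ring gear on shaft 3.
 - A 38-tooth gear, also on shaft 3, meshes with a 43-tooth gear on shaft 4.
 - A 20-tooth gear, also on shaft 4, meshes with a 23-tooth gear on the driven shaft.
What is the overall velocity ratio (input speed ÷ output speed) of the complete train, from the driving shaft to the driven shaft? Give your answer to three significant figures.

1.54

Each stage contributes driven/driver: belt 7/39 = 0.17949, internal gear 152/23 = 6.6087, gear mesh 43/38 = 1.1316, gear mesh 23/20 = 1.15.
Overall: 0.17949 × 6.6087 × 1.1316 × 1.15 = 1.5436.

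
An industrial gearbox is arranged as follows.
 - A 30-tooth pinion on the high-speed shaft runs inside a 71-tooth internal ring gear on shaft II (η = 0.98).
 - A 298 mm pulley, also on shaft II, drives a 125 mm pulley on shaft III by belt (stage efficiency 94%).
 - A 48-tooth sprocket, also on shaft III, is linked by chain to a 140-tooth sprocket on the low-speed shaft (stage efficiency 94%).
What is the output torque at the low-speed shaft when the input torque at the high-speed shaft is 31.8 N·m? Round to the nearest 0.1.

79.7 N·m

After the internal gear (71/30): 31.8 × 2.3667 × 0.98 = 73.755 N·m
After the belt (125/298): 73.755 × 0.41946 × 0.94 = 29.081 N·m
After the chain (140/48): 29.081 × 2.9167 × 0.94 = 79.731 N·m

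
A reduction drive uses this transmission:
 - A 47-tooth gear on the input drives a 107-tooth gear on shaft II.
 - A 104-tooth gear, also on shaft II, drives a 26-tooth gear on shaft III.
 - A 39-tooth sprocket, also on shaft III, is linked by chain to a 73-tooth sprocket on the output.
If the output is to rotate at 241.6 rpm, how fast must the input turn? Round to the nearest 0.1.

257.4 rpm

Overall ratio R = 2.2766 × 0.25 × 1.8718 = 1.0653.
Required input speed = output speed × R = 241.6 × 1.0653 = 257.38 rpm.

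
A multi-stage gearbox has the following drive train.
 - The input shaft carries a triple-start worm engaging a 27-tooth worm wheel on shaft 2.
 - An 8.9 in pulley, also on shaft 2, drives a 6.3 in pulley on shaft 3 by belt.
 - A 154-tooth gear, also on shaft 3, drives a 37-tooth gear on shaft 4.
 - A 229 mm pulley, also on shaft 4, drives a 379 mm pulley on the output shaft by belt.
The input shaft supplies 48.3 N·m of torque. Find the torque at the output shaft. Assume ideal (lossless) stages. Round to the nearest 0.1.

Worm: ratio = 27/3 = 9; torque at shaft 2 = 48.3 × 9 = 434.7 N·m.
Belt: ratio = 6.3/8.9 = 0.70787; torque at shaft 3 = 434.7 × 0.70787 = 307.71 N·m.
Gear mesh: ratio = 37/154 = 0.24026; torque at shaft 4 = 307.71 × 0.24026 = 73.93 N·m.
Belt: ratio = 379/229 = 1.655; torque at the output shaft = 73.93 × 1.655 = 122.36 N·m.

122.4 N·m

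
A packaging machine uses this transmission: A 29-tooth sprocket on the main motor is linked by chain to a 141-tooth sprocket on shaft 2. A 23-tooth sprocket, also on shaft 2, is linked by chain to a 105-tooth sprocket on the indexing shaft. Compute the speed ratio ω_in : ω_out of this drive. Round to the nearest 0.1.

Each stage contributes driven/driver: chain 141/29 = 4.8621, chain 105/23 = 4.5652.
Overall: 4.8621 × 4.5652 = 22.196.

22.2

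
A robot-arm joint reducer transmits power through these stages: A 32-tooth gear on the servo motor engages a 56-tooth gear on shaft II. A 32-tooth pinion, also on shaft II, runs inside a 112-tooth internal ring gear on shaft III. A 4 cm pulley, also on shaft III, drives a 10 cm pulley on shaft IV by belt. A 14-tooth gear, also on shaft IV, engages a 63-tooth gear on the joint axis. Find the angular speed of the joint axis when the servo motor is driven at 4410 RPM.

gear mesh 56/32 = 1.75 → 4410/1.75 = 2520 RPM
internal gear 112/32 = 3.5 → 2520/3.5 = 720 RPM
belt 10/4 = 2.5 → 720/2.5 = 288 RPM
gear mesh 63/14 = 4.5 → 288/4.5 = 64 RPM

64 RPM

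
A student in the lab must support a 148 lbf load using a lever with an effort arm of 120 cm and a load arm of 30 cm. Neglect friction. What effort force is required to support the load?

37 lbf

Lever MA = effort arm / load arm = 120/30 = 4.
Effort = load / MA = 148 / 4 = 37 lbf.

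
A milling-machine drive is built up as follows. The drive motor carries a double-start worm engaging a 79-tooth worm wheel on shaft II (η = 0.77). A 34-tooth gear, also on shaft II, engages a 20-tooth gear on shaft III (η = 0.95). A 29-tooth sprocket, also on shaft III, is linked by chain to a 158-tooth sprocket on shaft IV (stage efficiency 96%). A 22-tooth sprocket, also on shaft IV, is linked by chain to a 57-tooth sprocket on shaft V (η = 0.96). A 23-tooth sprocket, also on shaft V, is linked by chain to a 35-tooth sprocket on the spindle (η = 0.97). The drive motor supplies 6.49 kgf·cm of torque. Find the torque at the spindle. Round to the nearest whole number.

2118 kgf·cm

worm 79/2 = 39.5 → τ = 6.49·39.5·0.77 = 197.39 kgf·cm
gear mesh 20/34 = 0.58824 → τ = 197.39·0.58824·0.95 = 110.31 kgf·cm
chain 158/29 = 5.4483 → τ = 110.31·5.4483·0.96 = 576.95 kgf·cm
chain 57/22 = 2.5909 → τ = 576.95·2.5909·0.96 = 1435 kgf·cm
chain 35/23 = 1.5217 → τ = 1435·1.5217·0.97 = 2118.2 kgf·cm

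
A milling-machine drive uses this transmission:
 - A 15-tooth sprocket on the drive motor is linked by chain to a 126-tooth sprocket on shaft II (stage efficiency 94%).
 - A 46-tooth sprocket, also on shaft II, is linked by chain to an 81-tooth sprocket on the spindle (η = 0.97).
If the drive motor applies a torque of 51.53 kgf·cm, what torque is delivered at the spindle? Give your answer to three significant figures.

After the chain (126/15): 51.53 × 8.4 × 0.94 = 406.88 kgf·cm
After the chain (81/46): 406.88 × 1.7609 × 0.97 = 694.97 kgf·cm

695 kgf·cm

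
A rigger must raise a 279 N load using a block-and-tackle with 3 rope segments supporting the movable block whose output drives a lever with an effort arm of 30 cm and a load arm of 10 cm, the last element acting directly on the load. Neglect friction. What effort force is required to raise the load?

Block-and-tackle MA = number of supporting rope parts = 3.
Lever MA = effort arm / load arm = 30/10 = 3.
Combined ideal MA = 3 × 3 = 9.
Effort = load / MA = 279 / 9 = 31 N.

31 N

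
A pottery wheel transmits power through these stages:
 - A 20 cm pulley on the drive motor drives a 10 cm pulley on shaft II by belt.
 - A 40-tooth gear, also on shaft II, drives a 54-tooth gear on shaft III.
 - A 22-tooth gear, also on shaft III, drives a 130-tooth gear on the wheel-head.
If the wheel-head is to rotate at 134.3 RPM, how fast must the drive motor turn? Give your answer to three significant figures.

536 RPM

Overall ratio R = 0.5 × 1.35 × 5.9091 = 3.9886.
Required input speed = output speed × R = 134.3 × 3.9886 = 535.67 RPM.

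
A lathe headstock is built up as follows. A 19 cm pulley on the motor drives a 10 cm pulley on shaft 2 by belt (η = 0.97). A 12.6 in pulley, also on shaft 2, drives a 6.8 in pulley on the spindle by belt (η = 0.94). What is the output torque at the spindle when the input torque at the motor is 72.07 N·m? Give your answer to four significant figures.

Belt: ratio = 10/19 = 0.52632; torque at shaft 2 = 72.07 × 0.52632 × 0.97 = 36.794 N·m.
Belt: ratio = 6.8/12.6 = 0.53968; torque at the spindle = 36.794 × 0.53968 × 0.94 = 18.665 N·m.

18.67 N·m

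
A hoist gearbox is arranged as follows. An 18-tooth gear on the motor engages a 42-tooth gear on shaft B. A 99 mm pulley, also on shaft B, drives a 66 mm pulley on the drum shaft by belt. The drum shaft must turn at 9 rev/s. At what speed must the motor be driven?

Overall ratio R = 2.3333 × 0.66667 = 1.5556.
Required input speed = output speed × R = 9 × 1.5556 = 14 rev/s.

14 rev/s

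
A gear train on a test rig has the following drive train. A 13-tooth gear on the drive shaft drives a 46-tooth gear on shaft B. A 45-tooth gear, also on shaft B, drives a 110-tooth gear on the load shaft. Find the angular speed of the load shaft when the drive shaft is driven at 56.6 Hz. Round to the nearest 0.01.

gear mesh 46/13 = 3.5385 → 56.6/3.5385 = 15.996 Hz
gear mesh 110/45 = 2.4444 → 15.996/2.4444 = 6.5437 Hz

6.54 Hz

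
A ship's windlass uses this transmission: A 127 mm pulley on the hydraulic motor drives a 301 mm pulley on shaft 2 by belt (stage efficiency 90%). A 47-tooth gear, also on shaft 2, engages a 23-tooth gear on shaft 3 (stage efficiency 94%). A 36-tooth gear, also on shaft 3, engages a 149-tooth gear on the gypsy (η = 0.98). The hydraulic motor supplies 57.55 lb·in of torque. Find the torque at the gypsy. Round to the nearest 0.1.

belt 301/127 = 2.3701 → τ = 57.55·2.3701·0.90 = 122.76 lb·in
gear mesh 23/47 = 0.48936 → τ = 122.76·0.48936·0.94 = 56.469 lb·in
gear mesh 149/36 = 4.1389 → τ = 56.469·4.1389·0.98 = 229.04 lb·in

229.0 lb·in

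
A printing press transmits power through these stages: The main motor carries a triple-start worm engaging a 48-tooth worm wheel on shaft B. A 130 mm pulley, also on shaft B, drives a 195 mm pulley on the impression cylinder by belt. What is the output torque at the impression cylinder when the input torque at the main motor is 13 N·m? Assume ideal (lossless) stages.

312 N·m

Worm: ratio = 48/3 = 16; torque at shaft B = 13 × 16 = 208 N·m.
Belt: ratio = 195/130 = 1.5; torque at the impression cylinder = 208 × 1.5 = 312 N·m.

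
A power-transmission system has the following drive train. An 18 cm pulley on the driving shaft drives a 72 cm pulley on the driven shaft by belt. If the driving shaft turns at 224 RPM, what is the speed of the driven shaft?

56 RPM

Belt: ratio = 72/18 = 4, so the driven shaft turns at 224 / 4 = 56 RPM.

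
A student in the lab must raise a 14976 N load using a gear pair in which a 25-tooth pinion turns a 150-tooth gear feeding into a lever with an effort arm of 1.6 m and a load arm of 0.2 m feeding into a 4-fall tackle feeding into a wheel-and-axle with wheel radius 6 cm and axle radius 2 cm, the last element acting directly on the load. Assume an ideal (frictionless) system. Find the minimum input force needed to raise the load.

Gear pair MA = 150/25 = 6.
Lever MA = effort arm / load arm = 1.6/0.2 = 8.
Block-and-tackle MA = number of supporting rope parts = 4.
Wheel-and-axle MA = R/r = 6/2 = 3.
Combined ideal MA = 6 × 8 × 4 × 3 = 576.
Effort = load / MA = 14976 / 576 = 26 N.

26 N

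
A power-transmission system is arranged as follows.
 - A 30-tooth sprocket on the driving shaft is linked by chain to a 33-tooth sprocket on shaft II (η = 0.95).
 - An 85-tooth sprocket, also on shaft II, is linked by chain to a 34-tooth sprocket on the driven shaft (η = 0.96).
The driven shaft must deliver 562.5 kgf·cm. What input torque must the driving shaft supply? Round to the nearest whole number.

1402 kgf·cm

Overall ratio R = 1.1 × 0.4 = 0.44; overall efficiency η = 0.95 × 0.96 = 0.9120.
Input torque = output torque / (R × η) = 562.5 / (0.44 × 0.9120) = 1401.8 kgf·cm.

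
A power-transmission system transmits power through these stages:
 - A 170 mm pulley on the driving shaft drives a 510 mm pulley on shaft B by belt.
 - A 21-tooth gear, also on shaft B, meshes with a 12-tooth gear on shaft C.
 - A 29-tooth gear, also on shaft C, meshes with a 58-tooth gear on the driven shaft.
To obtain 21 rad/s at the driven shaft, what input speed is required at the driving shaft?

Overall ratio R = 3 × 0.57143 × 2 = 3.4286.
Required input speed = output speed × R = 21 × 3.4286 = 72 rad/s.

72 rad/s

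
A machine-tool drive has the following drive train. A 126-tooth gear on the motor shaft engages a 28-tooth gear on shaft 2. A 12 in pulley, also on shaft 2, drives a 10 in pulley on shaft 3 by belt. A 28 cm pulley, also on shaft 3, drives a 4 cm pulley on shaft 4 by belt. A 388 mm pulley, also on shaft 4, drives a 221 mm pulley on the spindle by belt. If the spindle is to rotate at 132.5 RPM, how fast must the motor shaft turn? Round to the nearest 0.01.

Overall ratio R = 0.22222 × 0.83333 × 0.14286 × 0.56959 = 0.015068.
Required input speed = output speed × R = 132.5 × 0.015068 = 1.9966 RPM.

2.00 RPM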